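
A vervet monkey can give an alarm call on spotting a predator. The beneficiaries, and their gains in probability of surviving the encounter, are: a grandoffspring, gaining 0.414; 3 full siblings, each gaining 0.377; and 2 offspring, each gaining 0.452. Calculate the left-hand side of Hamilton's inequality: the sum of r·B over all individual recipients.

r to a grandoffspring = 1/4 (two parent–offspring links: r = (1/2)^2 = 1/4).
r to a full sibling = 1/2 (full sibs share both parents — two paths of length 2: r = 2·(1/2)^2 = 1/2).
r to an offspring = 0.5 (one parent–offspring link: r = (1/2)^1 = 1/2).
Summing one r·B term per recipient: 1·0.25·0.414 + 3·0.5·0.377 + 2·0.5·0.452 = 1.121.

1.121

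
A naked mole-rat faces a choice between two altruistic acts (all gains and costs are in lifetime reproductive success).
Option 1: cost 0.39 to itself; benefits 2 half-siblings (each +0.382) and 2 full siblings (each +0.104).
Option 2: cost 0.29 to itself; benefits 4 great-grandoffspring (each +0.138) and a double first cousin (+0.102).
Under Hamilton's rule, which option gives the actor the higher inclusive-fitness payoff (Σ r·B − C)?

Option 1: r to a half-sibling = 0.25.
Option 1: r to a full sibling = 0.5.
Option 1: Σ r·B − C = (2·0.25·0.382 + 2·0.5·0.104) − 0.39 = -0.095.
Option 2: r to a great-grandoffspring = 0.125.
Option 2: r to a double first cousin = 0.25.
Option 2: Σ r·B − C = (4·0.125·0.138 + 1·0.25·0.102) − 0.29 = -0.1955.
Option 1 has the higher net inclusive-fitness payoff.

Option 1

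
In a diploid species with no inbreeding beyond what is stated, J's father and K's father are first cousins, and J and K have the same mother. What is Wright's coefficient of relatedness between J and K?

Wright's path rule: contributions from independent ancestry routes add.
J and K are related in two ways: second cousins through their fathers (r = 1/32) and half-sibs through their shared mother (r = 1/4).
r = 1/32 + 1/4 = 9/32 = 0.28125.

0.28125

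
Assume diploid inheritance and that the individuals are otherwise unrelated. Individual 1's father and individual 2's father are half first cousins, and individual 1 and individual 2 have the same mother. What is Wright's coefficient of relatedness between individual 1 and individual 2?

0.265625

Relatedness sums over independent paths through distinct common ancestors.
Individual 1 and individual 2 are related in two ways: half second cousins through their fathers (r = 1/64) and half-sibs through their shared mother (r = 1/4).
r = 1/64 + 1/4 = 17/64 = 0.265625.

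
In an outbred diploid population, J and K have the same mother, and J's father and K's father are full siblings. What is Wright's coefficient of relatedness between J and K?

0.375

With two independent routes of shared ancestry, r is the sum of the two contributions.
J and K are related in two ways: half-sibs through their shared mother (r = 1/4) and first cousins through their fathers (r = 1/8).
r = 1/4 + 1/8 = 3/8 = 0.375.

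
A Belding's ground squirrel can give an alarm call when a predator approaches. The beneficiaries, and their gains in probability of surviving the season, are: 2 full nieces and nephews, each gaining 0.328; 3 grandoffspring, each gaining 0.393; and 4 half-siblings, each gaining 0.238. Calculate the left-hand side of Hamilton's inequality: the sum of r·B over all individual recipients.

0.69675

r to a full niece or nephew = 1/4 (full aunt/uncle↔niece/nephew: two paths of length 3 through the shared grandparent pair: r = 2·(1/2)^3 = 1/4).
r to a grandoffspring = 0.25 (two parent–offspring links: r = (1/2)^2 = 1/4).
r to a half-sibling = 1/4 (half-sibs share one parent — one path of length 2: r = (1/2)^2 = 1/4).
Summing one r·B term per recipient: 2·0.25·0.328 + 3·0.25·0.393 + 4·0.25·0.238 = 0.69675.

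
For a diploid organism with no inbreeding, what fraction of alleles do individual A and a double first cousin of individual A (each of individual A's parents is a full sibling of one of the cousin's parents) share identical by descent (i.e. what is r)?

0.25

Each parent–offspring link contributes a factor of 1/2, and independent paths through distinct common ancestors add.
Double first cousins share both grandparent pairs — four paths of length 4: r = 4·(1/2)^4 = 1/4.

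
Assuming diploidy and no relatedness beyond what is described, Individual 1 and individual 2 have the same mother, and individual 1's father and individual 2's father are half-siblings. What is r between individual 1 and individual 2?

0.3125

Wright's path rule: contributions from independent ancestry routes add.
Individual 1 and individual 2 are related in two ways: half-sibs through their shared mother (r = 1/4) and half first cousins through their fathers (r = 1/16).
r = 1/4 + 1/16 = 5/16 = 0.3125.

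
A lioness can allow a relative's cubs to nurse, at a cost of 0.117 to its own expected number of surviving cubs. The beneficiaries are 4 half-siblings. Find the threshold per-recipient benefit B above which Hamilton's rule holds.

0.117

r to a half-sibling = 1/4 (half-sibs share one parent — one path of length 2: r = (1/2)^2 = 1/4).
Hamilton's rule with n recipients of equal r: n·r·B > C, so B > C/(n·r) = 0.117/(4·0.25) = 0.117.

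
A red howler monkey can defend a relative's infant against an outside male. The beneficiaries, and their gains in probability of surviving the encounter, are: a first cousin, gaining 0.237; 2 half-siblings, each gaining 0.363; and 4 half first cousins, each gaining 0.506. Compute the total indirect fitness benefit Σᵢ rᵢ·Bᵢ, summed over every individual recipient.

0.337625

r to a first cousin = 0.125 (first cousins share one grandparent pair — two paths of length 4: r = 2·(1/2)^4 = 1/8).
r to a half-sibling = 1/4 (half-sibs share one parent — one path of length 2: r = (1/2)^2 = 1/4).
r to a half first cousin = 0.0625 (half first cousins share one grandparent — one path of length 4: r = (1/2)^4 = 1/16).
Summing one r·B term per recipient: 1·0.125·0.237 + 2·0.25·0.363 + 4·0.0625·0.506 = 0.337625.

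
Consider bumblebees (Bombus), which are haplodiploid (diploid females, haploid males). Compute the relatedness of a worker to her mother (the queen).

One meiotic link between diploid queen and diploid daughter: r = 1/2.

0.5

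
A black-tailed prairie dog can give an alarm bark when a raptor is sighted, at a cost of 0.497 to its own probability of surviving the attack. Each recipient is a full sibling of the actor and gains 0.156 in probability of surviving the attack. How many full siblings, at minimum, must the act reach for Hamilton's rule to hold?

7

r to a full sibling = 1/2 (full sibs share both parents — two paths of length 2: r = 2·(1/2)^2 = 1/2).
Hamilton's rule: n·r·B > C  ⇒  n > C/(r·B) = 0.497/(0.5·0.156) = 6.372.
The smallest integer exceeding 6.372 is 7.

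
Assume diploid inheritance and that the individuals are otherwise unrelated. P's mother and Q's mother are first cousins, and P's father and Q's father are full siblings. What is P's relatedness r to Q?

Wright's path rule: contributions from independent ancestry routes add.
P and Q are related in two ways: second cousins through their mothers (r = 1/32) and first cousins through their fathers (r = 1/8).
r = 1/32 + 1/8 = 5/32 = 0.15625.

0.15625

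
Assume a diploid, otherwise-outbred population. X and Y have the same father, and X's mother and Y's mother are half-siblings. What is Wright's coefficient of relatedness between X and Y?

0.3125

Independent pedigree routes through distinct common ancestors add.
X and Y are related in two ways: half-sibs through their shared father (r = 1/4) and half first cousins through their mothers (r = 1/16).
r = 1/4 + 1/16 = 5/16 = 0.3125.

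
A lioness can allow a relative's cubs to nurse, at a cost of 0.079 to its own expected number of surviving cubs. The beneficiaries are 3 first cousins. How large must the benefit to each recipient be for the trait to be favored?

r to a first cousin = 1/8 (first cousins share one grandparent pair — two paths of length 4: r = 2·(1/2)^4 = 1/8).
Hamilton's rule with n recipients of equal r: n·r·B > C, so B > C/(n·r) = 0.079/(3·0.125) = 0.2107.

0.2107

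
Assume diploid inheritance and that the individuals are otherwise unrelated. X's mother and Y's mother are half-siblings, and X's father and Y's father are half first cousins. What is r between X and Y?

0.078125

Independent pedigree routes through distinct common ancestors add.
X and Y are related in two ways: half first cousins through their mothers (r = 1/16) and half second cousins through their fathers (r = 1/64).
r = 1/16 + 1/64 = 0.078125.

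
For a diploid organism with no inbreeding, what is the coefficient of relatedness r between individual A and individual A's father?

Each parent–offspring link contributes a factor of 1/2, and independent paths through distinct common ancestors add.
One parent–offspring link: r = (1/2)^1 = 1/2.

0.5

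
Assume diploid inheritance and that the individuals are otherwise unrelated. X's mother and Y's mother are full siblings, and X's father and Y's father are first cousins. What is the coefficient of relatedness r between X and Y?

0.15625

Independent pedigree routes through distinct common ancestors add.
X and Y are related in two ways: first cousins through their mothers (r = 1/8) and second cousins through their fathers (r = 1/32).
r = 1/8 + 1/32 = 5/32 = 0.15625.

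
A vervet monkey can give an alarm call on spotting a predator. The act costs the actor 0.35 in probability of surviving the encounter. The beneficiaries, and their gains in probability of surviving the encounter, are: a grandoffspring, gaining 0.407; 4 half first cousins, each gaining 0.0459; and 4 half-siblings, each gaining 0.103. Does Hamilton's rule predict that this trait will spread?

Hamilton's rule: the trait is favored when the sum of r·B over every recipient exceeds the actor's cost C.
r to a grandoffspring = 0.25 (two parent–offspring links: r = (1/2)^2 = 1/4).
r to a half first cousin = 1/16 (half first cousins share one grandparent — one path of length 4: r = (1/2)^4 = 1/16).
r to a half-sibling = 1/4 (half-sibs share one parent — one path of length 2: r = (1/2)^2 = 1/4).
Summing one r·B term per recipient: 1·0.25·0.407 + 4·0.0625·0.0459 + 4·0.25·0.103 = 0.216225.
0.216225 < 0.35: the indirect benefit is less than the cost.

No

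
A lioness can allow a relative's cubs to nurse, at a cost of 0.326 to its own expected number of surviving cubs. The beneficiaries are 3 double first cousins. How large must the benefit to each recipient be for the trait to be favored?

0.4347

r to a double first cousin = 0.25 (double first cousins share both grandparent pairs — four paths of length 4: r = 4·(1/2)^4 = 1/4).
Hamilton's rule with n recipients of equal r: n·r·B > C, so B > C/(n·r) = 0.326/(3·0.25) = 0.4347.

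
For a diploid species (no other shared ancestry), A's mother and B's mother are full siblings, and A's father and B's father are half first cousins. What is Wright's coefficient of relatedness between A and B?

0.140625

Wright's path rule: contributions from independent ancestry routes add.
A and B are related in two ways: first cousins through their mothers (r = 1/8) and half second cousins through their fathers (r = 1/64).
r = 1/8 + 1/64 = 9/64 = 0.140625.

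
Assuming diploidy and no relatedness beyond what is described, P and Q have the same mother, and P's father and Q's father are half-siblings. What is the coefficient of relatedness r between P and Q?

0.3125

With two independent routes of shared ancestry, r is the sum of the two contributions.
P and Q are related in two ways: half-sibs through their shared mother (r = 1/4) and half first cousins through their fathers (r = 1/16).
r = 1/4 + 1/16 = 5/16 = 0.3125.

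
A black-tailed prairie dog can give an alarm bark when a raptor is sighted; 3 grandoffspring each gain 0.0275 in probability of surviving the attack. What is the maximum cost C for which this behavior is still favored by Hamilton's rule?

r to a grandoffspring = 0.25 (two parent–offspring links: r = (1/2)^2 = 1/4).
Hamilton's rule: n·r·B > C, so the trait is favored while C < n·r·B = 3·0.25·0.0275 = 0.020625.

0.020625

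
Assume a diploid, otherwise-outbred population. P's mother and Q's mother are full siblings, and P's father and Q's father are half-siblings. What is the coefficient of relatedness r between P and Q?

Relatedness sums over independent paths through distinct common ancestors.
P and Q are related in two ways: first cousins through their mothers (r = 1/8) and half first cousins through their fathers (r = 1/16).
r = 1/8 + 1/16 = 3/16 = 0.1875.

0.1875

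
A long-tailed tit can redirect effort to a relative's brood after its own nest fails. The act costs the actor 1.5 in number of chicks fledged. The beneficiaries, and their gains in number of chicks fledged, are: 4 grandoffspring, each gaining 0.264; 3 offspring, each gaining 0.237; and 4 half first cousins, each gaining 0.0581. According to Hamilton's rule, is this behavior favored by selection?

Hamilton's rule: the trait is favored when the sum of r·B over every recipient exceeds the actor's cost C.
r to a grandoffspring = 0.25 (two parent–offspring links: r = (1/2)^2 = 1/4).
r to an offspring = 1/2 (one parent–offspring link: r = (1/2)^1 = 1/2).
r to a half first cousin = 1/16 (half first cousins share one grandparent — one path of length 4: r = (1/2)^4 = 1/16).
Summing one r·B term per recipient: 4·0.25·0.264 + 3·0.5·0.237 + 4·0.0625·0.0581 = 0.634025.
0.634025 < 1.5: the indirect benefit is less than the cost.

No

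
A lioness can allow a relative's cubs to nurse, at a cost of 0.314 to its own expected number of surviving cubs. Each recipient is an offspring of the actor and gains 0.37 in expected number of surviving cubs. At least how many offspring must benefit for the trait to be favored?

2

r to an offspring = 0.5 (one parent–offspring link: r = (1/2)^1 = 1/2).
Hamilton's rule: n·r·B > C  ⇒  n > C/(r·B) = 0.314/(0.5·0.37) = 1.697.
The smallest integer exceeding 1.697 is 2.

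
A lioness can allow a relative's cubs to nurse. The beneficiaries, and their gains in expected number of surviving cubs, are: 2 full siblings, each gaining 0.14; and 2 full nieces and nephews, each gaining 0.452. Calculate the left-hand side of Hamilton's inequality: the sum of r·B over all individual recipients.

r to a full sibling = 1/2 (full sibs share both parents — two paths of length 2: r = 2·(1/2)^2 = 1/2).
r to a full niece or nephew = 1/4 (full aunt/uncle↔niece/nephew: two paths of length 3 through the shared grandparent pair: r = 2·(1/2)^3 = 1/4).
Summing one r·B term per recipient: 2·0.5·0.14 + 2·0.25·0.452 = 0.366.

0.366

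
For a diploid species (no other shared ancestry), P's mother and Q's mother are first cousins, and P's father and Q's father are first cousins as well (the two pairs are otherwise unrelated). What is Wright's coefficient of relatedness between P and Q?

0.0625

With two independent routes of shared ancestry, r is the sum of the two contributions.
P and Q are related in two ways: second cousins through their mothers (r = 1/32) and second cousins through their fathers (r = 1/32).
r = 1/32 + 1/32 = 0.0625.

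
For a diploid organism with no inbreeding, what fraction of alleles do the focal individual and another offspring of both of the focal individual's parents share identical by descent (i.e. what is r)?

Each parent–offspring link contributes a factor of 1/2, and independent paths through distinct common ancestors add.
Full sibs share both parents — two paths of length 2: r = 2·(1/2)^2 = 1/2.

0.5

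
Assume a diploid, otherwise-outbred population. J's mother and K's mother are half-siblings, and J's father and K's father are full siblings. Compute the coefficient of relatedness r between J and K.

0.1875

Wright's path rule: contributions from independent ancestry routes add.
J and K are related in two ways: half first cousins through their mothers (r = 1/16) and first cousins through their fathers (r = 1/8).
r = 1/16 + 1/8 = 3/16 = 0.1875.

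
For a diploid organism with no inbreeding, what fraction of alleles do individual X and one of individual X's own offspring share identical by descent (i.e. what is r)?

0.5

Each parent–offspring link contributes a factor of 1/2, and independent paths through distinct common ancestors add.
One parent–offspring link: r = (1/2)^1 = 1/2.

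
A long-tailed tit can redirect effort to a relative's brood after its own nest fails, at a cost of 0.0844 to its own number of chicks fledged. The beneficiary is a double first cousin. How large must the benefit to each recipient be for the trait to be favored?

0.3376

r to a double first cousin = 0.25 (double first cousins share both grandparent pairs — four paths of length 4: r = 4·(1/2)^4 = 1/4).
Hamilton's rule with n recipients of equal r: n·r·B > C, so B > C/(n·r) = 0.0844/(1·0.25) = 0.3376.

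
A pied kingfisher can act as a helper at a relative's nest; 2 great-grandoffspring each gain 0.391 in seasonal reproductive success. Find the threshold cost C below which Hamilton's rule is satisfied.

r to a great-grandoffspring = 1/8 (three parent–offspring links: r = (1/2)^3 = 1/8).
Hamilton's rule: n·r·B > C, so the trait is favored while C < n·r·B = 2·0.125·0.391 = 0.09775.

0.09775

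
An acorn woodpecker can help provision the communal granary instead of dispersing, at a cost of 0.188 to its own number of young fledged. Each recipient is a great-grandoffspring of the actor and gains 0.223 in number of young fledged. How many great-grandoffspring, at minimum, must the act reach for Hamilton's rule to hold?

7

r to a great-grandoffspring = 0.125 (three parent–offspring links: r = (1/2)^3 = 1/8).
Hamilton's rule: n·r·B > C  ⇒  n > C/(r·B) = 0.188/(0.125·0.223) = 6.744.
The smallest integer exceeding 6.744 is 7.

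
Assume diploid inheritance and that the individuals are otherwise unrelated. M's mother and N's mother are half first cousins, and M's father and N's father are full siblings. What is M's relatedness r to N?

0.140625

Wright's path rule: contributions from independent ancestry routes add.
M and N are related in two ways: half second cousins through their mothers (r = 1/64) and first cousins through their fathers (r = 1/8).
r = 1/64 + 1/8 = 0.140625.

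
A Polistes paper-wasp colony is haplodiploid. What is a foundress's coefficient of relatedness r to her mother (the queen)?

0.5

One meiotic link between diploid queen and diploid daughter: r = 1/2.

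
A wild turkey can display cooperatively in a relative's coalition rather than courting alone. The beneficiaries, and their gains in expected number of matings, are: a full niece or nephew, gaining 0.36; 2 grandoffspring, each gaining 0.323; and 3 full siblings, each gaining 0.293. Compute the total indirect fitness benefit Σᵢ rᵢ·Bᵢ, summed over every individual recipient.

0.691

r to a full niece or nephew = 1/4 (full aunt/uncle↔niece/nephew: two paths of length 3 through the shared grandparent pair: r = 2·(1/2)^3 = 1/4).
r to a grandoffspring = 0.25 (two parent–offspring links: r = (1/2)^2 = 1/4).
r to a full sibling = 1/2 (full sibs share both parents — two paths of length 2: r = 2·(1/2)^2 = 1/2).
Summing one r·B term per recipient: 1·0.25·0.36 + 2·0.25·0.323 + 3·0.5·0.293 = 0.691.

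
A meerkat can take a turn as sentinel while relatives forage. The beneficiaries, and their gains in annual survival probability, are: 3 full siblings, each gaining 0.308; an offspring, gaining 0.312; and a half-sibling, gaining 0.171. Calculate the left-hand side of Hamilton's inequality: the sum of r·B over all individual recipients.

0.66075

r to a full sibling = 1/2 (full sibs share both parents — two paths of length 2: r = 2·(1/2)^2 = 1/2).
r to an offspring = 1/2 (one parent–offspring link: r = (1/2)^1 = 1/2).
r to a half-sibling = 1/4 (half-sibs share one parent — one path of length 2: r = (1/2)^2 = 1/4).
Summing one r·B term per recipient: 3·0.5·0.308 + 1·0.5·0.312 + 1·0.25·0.171 = 0.66075.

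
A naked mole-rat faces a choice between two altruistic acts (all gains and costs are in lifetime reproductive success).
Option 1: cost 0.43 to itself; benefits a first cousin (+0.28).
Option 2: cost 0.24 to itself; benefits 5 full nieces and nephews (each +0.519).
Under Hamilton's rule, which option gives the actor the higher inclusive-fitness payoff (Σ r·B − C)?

Option 2

Option 1: r to a first cousin = 0.125.
Option 1: Σ r·B − C = (1·0.125·0.28) − 0.43 = -0.395.
Option 2: r to a full niece or nephew = 0.25.
Option 2: Σ r·B − C = (5·0.25·0.519) − 0.24 = 0.40875.
Option 2 has the higher net inclusive-fitness payoff.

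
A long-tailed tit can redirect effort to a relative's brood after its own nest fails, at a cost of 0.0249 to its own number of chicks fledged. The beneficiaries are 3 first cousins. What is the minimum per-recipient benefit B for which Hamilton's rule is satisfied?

r to a first cousin = 0.125 (first cousins share one grandparent pair — two paths of length 4: r = 2·(1/2)^4 = 1/8).
Hamilton's rule with n recipients of equal r: n·r·B > C, so B > C/(n·r) = 0.0249/(3·0.125) = 0.0664.

0.0664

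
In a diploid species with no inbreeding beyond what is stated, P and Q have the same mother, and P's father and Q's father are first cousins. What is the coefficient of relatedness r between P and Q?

0.28125

With two independent routes of shared ancestry, r is the sum of the two contributions.
P and Q are related in two ways: half-sibs through their shared mother (r = 1/4) and second cousins through their fathers (r = 1/32).
r = 1/4 + 1/32 = 9/32 = 0.28125.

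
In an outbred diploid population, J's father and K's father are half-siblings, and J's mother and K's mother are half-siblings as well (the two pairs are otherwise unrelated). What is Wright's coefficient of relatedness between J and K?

Wright's path rule: contributions from independent ancestry routes add.
J and K are related in two ways: half first cousins through their fathers (r = 1/16) and half first cousins through their mothers (r = 1/16).
r = 1/16 + 1/16 = 0.125.

0.125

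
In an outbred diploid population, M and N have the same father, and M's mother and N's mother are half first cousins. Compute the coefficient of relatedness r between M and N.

0.265625

Wright's path rule: contributions from independent ancestry routes add.
M and N are related in two ways: half-sibs through their shared father (r = 1/4) and half second cousins through their mothers (r = 1/64).
r = 1/4 + 1/64 = 17/64 = 0.265625.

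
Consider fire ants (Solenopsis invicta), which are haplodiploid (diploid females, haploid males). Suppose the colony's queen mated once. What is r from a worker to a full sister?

Haplodiploid full sisters inherit their father's entire haploid genome identically (contributing 1/2) and on average half of their mother's contribution (1/2 · 1/2 = 1/4); r = 1/2 + 1/4 = 3/4.

0.75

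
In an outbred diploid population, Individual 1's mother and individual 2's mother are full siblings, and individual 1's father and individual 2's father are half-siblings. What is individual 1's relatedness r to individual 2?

Wright's path rule: contributions from independent ancestry routes add.
Individual 1 and individual 2 are related in two ways: first cousins through their mothers (r = 1/8) and half first cousins through their fathers (r = 1/16).
r = 1/8 + 1/16 = 0.1875.

0.1875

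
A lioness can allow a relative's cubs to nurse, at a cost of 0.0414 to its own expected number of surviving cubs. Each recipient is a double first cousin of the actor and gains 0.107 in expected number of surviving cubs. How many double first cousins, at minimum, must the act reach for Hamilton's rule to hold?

r to a double first cousin = 0.25 (double first cousins share both grandparent pairs — four paths of length 4: r = 4·(1/2)^4 = 1/4).
Hamilton's rule: n·r·B > C  ⇒  n > C/(r·B) = 0.0414/(0.25·0.107) = 1.548.
The smallest integer exceeding 1.548 is 2.

2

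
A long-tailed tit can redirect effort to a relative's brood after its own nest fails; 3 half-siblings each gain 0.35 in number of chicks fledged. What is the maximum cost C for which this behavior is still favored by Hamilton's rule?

0.2625

r to a half-sibling = 1/4 (half-sibs share one parent — one path of length 2: r = (1/2)^2 = 1/4).
Hamilton's rule: n·r·B > C, so the trait is favored while C < n·r·B = 3·0.25·0.35 = 0.2625.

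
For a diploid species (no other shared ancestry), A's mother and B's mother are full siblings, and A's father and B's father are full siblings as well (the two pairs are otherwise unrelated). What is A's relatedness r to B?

Wright's path rule: contributions from independent ancestry routes add.
A and B are related in two ways: first cousins through their mothers (r = 1/8) and first cousins through their fathers (r = 1/8) — i.e. double first cousins.
r = 1/8 + 1/8 = 1/4 = 0.25.

0.25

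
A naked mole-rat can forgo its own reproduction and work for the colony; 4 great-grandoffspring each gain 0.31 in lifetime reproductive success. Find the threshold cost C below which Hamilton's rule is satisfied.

0.155

r to a great-grandoffspring = 0.125 (three parent–offspring links: r = (1/2)^3 = 1/8).
Hamilton's rule: n·r·B > C, so the trait is favored while C < n·r·B = 4·0.125·0.31 = 0.155.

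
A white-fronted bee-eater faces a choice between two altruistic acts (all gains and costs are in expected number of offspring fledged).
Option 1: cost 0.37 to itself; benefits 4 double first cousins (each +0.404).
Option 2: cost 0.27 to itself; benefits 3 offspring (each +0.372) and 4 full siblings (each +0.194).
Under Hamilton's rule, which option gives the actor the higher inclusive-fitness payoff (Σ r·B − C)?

Option 1: r to a double first cousin = 0.25.
Option 1: Σ r·B − C = (4·0.25·0.404) − 0.37 = 0.034.
Option 2: r to an offspring = 0.5.
Option 2: r to a full sibling = 0.5.
Option 2: Σ r·B − C = (3·0.5·0.372 + 4·0.5·0.194) − 0.27 = 0.676.
Option 2 has the higher net inclusive-fitness payoff.

Option 2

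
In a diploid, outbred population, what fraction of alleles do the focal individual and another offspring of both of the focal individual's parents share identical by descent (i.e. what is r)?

Each parent–offspring link contributes a factor of 1/2, and independent paths through distinct common ancestors add.
Full sibs share both parents — two paths of length 2: r = 2·(1/2)^2 = 1/2.

0.5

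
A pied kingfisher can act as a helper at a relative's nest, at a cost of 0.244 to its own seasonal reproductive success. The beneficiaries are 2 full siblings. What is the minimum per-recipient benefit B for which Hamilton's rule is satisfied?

r to a full sibling = 0.5 (full sibs share both parents — two paths of length 2: r = 2·(1/2)^2 = 1/2).
Hamilton's rule with n recipients of equal r: n·r·B > C, so B > C/(n·r) = 0.244/(2·0.5) = 0.244.

0.244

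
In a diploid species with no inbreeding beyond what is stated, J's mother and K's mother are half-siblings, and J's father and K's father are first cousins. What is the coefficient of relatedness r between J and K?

Wright's path rule: contributions from independent ancestry routes add.
J and K are related in two ways: half first cousins through their mothers (r = 1/16) and second cousins through their fathers (r = 1/32).
r = 1/16 + 1/32 = 3/32 = 0.09375.

0.09375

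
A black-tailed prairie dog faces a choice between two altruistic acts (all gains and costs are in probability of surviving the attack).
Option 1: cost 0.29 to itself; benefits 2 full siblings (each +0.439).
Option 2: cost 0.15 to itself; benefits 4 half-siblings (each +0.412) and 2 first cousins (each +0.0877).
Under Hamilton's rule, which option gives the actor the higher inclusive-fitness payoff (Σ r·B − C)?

Option 1: r to a full sibling = 0.5.
Option 1: Σ r·B − C = (2·0.5·0.439) − 0.29 = 0.149.
Option 2: r to a half-sibling = 0.25.
Option 2: r to a first cousin = 0.125.
Option 2: Σ r·B − C = (4·0.25·0.412 + 2·0.125·0.0877) − 0.15 = 0.283925.
Option 2 has the higher net inclusive-fitness payoff.

Option 2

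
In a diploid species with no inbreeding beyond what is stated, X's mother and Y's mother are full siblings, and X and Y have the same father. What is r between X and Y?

Wright's path rule: contributions from independent ancestry routes add.
X and Y are related in two ways: first cousins through their mothers (r = 1/8) and half-sibs through their shared father (r = 1/4).
r = 1/8 + 1/4 = 0.375.

0.375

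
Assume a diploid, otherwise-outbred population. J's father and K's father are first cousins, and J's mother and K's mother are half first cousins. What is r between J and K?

0.046875

With two independent routes of shared ancestry, r is the sum of the two contributions.
J and K are related in two ways: second cousins through their fathers (r = 1/32) and half second cousins through their mothers (r = 1/64).
r = 1/32 + 1/64 = 0.046875.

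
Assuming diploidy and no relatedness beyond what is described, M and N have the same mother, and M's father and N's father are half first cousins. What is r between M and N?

Independent pedigree routes through distinct common ancestors add.
M and N are related in two ways: half-sibs through their shared mother (r = 1/4) and half second cousins through their fathers (r = 1/64).
r = 1/4 + 1/64 = 17/64 = 0.265625.

0.265625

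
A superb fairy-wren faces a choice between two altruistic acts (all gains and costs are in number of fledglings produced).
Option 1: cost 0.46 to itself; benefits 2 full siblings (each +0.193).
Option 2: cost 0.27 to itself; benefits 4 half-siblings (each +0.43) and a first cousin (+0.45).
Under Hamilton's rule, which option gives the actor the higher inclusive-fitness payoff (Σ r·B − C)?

Option 2

Option 1: r to a full sibling = 0.5.
Option 1: Σ r·B − C = (2·0.5·0.193) − 0.46 = -0.267.
Option 2: r to a half-sibling = 0.25.
Option 2: r to a first cousin = 0.125.
Option 2: Σ r·B − C = (4·0.25·0.43 + 1·0.125·0.45) − 0.27 = 0.21625.
Option 2 has the higher net inclusive-fitness payoff.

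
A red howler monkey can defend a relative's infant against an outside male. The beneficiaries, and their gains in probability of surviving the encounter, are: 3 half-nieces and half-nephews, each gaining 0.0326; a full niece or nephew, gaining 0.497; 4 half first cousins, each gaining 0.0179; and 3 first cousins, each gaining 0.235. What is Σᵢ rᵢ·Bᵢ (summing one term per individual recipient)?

0.229075

r to a half-niece or half-nephew = 1/8 (half-aunt/uncle↔niece/nephew: one path of length 3: r = (1/2)^3 = 1/8).
r to a full niece or nephew = 1/4 (full aunt/uncle↔niece/nephew: two paths of length 3 through the shared grandparent pair: r = 2·(1/2)^3 = 1/4).
r to a half first cousin = 1/16 (half first cousins share one grandparent — one path of length 4: r = (1/2)^4 = 1/16).
r to a first cousin = 1/8 (first cousins share one grandparent pair — two paths of length 4: r = 2·(1/2)^4 = 1/8).
Summing one r·B term per recipient: 3·0.125·0.0326 + 1·0.25·0.497 + 4·0.0625·0.0179 + 3·0.125·0.235 = 0.229075.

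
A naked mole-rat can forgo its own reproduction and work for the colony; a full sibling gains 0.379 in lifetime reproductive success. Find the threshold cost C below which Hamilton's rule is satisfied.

0.1895

r to a full sibling = 0.5 (full sibs share both parents — two paths of length 2: r = 2·(1/2)^2 = 1/2).
Hamilton's rule: n·r·B > C, so the trait is favored while C < n·r·B = 1·0.5·0.379 = 0.1895.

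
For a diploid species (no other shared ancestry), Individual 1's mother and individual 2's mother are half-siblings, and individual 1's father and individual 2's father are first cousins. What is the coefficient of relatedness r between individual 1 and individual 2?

With two independent routes of shared ancestry, r is the sum of the two contributions.
Individual 1 and individual 2 are related in two ways: half first cousins through their mothers (r = 1/16) and second cousins through their fathers (r = 1/32).
r = 1/16 + 1/32 = 3/32 = 0.09375.

0.09375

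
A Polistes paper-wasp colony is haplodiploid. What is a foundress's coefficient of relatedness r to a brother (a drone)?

0.25

Her haploid brother carries none of their father's genes and a random half of their mother's genome; that half matches the maternal half of her own genome with probability 1/2: r = 1/2 · 1/2 = 1/4.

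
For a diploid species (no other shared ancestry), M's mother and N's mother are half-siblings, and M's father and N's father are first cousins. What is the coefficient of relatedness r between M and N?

0.09375

Wright's path rule: contributions from independent ancestry routes add.
M and N are related in two ways: half first cousins through their mothers (r = 1/16) and second cousins through their fathers (r = 1/32).
r = 1/16 + 1/32 = 3/32 = 0.09375.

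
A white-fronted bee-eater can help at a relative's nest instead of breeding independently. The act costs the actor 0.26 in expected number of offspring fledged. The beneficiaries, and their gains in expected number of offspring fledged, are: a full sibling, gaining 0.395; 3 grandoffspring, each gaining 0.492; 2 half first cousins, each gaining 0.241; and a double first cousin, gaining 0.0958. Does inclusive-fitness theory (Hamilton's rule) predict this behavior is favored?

Hamilton's rule: the trait is favored when the sum of r·B over every recipient exceeds the actor's cost C.
r to a full sibling = 0.5 (full sibs share both parents — two paths of length 2: r = 2·(1/2)^2 = 1/2).
r to a grandoffspring = 0.25 (two parent–offspring links: r = (1/2)^2 = 1/4).
r to a half first cousin = 0.0625 (half first cousins share one grandparent — one path of length 4: r = (1/2)^4 = 1/16).
r to a double first cousin = 0.25 (double first cousins share both grandparent pairs — four paths of length 4: r = 4·(1/2)^4 = 1/4).
Summing one r·B term per recipient: 1·0.5·0.395 + 3·0.25·0.492 + 2·0.0625·0.241 + 1·0.25·0.0958 = 0.620575.
0.620575 > 0.26: the indirect benefit exceeds the cost.

Yes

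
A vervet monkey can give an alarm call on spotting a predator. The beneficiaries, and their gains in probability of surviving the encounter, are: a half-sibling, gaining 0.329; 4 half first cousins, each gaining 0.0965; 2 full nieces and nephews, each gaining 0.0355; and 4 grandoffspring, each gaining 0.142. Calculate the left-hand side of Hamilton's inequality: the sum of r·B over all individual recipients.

r to a half-sibling = 0.25 (half-sibs share one parent — one path of length 2: r = (1/2)^2 = 1/4).
r to a half first cousin = 0.0625 (half first cousins share one grandparent — one path of length 4: r = (1/2)^4 = 1/16).
r to a full niece or nephew = 1/4 (full aunt/uncle↔niece/nephew: two paths of length 3 through the shared grandparent pair: r = 2·(1/2)^3 = 1/4).
r to a grandoffspring = 0.25 (two parent–offspring links: r = (1/2)^2 = 1/4).
Summing one r·B term per recipient: 1·0.25·0.329 + 4·0.0625·0.0965 + 2·0.25·0.0355 + 4·0.25·0.142 = 0.266125.

0.266125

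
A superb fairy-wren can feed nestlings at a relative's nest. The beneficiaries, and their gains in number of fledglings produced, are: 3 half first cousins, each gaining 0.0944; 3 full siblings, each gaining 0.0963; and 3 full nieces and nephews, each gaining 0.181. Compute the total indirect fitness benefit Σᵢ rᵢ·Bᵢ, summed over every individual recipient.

0.2979

r to a half first cousin = 0.0625 (half first cousins share one grandparent — one path of length 4: r = (1/2)^4 = 1/16).
r to a full sibling = 0.5 (full sibs share both parents — two paths of length 2: r = 2·(1/2)^2 = 1/2).
r to a full niece or nephew = 1/4 (full aunt/uncle↔niece/nephew: two paths of length 3 through the shared grandparent pair: r = 2·(1/2)^3 = 1/4).
Summing one r·B term per recipient: 3·0.0625·0.0944 + 3·0.5·0.0963 + 3·0.25·0.181 = 0.2979.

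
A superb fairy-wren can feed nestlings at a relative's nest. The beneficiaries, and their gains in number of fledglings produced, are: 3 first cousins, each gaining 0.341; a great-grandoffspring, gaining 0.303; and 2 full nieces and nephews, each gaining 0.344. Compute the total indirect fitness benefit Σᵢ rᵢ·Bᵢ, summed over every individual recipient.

0.33775

r to a first cousin = 0.125 (first cousins share one grandparent pair — two paths of length 4: r = 2·(1/2)^4 = 1/8).
r to a great-grandoffspring = 0.125 (three parent–offspring links: r = (1/2)^3 = 1/8).
r to a full niece or nephew = 0.25 (full aunt/uncle↔niece/nephew: two paths of length 3 through the shared grandparent pair: r = 2·(1/2)^3 = 1/4).
Summing one r·B term per recipient: 3·0.125·0.341 + 1·0.125·0.303 + 2·0.25·0.344 = 0.33775.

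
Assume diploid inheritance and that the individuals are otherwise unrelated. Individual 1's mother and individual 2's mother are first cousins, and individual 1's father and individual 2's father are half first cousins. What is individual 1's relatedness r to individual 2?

0.046875

With two independent routes of shared ancestry, r is the sum of the two contributions.
Individual 1 and individual 2 are related in two ways: second cousins through their mothers (r = 1/32) and half second cousins through their fathers (r = 1/64).
r = 1/32 + 1/64 = 0.046875.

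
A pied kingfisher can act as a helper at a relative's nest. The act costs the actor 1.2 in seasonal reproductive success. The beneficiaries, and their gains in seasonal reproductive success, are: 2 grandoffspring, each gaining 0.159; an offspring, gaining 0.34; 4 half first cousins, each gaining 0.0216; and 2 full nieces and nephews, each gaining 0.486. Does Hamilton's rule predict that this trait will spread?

Hamilton's rule: the trait is favored when the sum of r·B over every recipient exceeds the actor's cost C.
r to a grandoffspring = 1/4 (two parent–offspring links: r = (1/2)^2 = 1/4).
r to an offspring = 1/2 (one parent–offspring link: r = (1/2)^1 = 1/2).
r to a half first cousin = 0.0625 (half first cousins share one grandparent — one path of length 4: r = (1/2)^4 = 1/16).
r to a full niece or nephew = 0.25 (full aunt/uncle↔niece/nephew: two paths of length 3 through the shared grandparent pair: r = 2·(1/2)^3 = 1/4).
Summing one r·B term per recipient: 2·0.25·0.159 + 1·0.5·0.34 + 4·0.0625·0.0216 + 2·0.25·0.486 = 0.4979.
0.4979 < 1.2: the indirect benefit is less than the cost.

No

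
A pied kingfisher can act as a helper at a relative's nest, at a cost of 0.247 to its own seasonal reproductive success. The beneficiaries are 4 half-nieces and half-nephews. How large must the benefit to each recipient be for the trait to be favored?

0.494

r to a half-niece or half-nephew = 1/8 (half-aunt/uncle↔niece/nephew: one path of length 3: r = (1/2)^3 = 1/8).
Hamilton's rule with n recipients of equal r: n·r·B > C, so B > C/(n·r) = 0.247/(4·0.125) = 0.494.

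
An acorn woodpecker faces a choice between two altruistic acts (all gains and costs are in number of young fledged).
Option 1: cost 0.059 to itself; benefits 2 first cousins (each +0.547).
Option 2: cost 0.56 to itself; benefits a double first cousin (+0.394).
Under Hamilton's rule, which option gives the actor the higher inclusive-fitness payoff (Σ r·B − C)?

Option 1: r to a first cousin = 0.125.
Option 1: Σ r·B − C = (2·0.125·0.547) − 0.059 = 0.07775.
Option 2: r to a double first cousin = 0.25.
Option 2: Σ r·B − C = (1·0.25·0.394) − 0.56 = -0.4615.
Option 1 has the higher net inclusive-fitness payoff.

Option 1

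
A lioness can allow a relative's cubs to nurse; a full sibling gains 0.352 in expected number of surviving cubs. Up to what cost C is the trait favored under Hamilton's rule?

0.176

r to a full sibling = 0.5 (full sibs share both parents — two paths of length 2: r = 2·(1/2)^2 = 1/2).
Hamilton's rule: n·r·B > C, so the trait is favored while C < n·r·B = 1·0.5·0.352 = 0.176.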